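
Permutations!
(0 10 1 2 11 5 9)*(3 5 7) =(0 10 1 2 11 7 3 5 9) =[10, 2, 11, 5, 4, 9, 6, 3, 8, 0, 1, 7]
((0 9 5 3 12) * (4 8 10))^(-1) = (0 12 3 5 9)(4 10 8)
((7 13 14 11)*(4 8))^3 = ((4 8)(7 13 14 11))^3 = (4 8)(7 11 14 13)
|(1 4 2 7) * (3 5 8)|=|(1 4 2 7)(3 5 8)|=12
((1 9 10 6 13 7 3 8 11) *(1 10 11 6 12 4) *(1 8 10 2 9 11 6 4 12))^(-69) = (1 9 7)(2 13 10)(3 11 6)(4 8)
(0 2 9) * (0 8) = [2, 1, 9, 3, 4, 5, 6, 7, 0, 8] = (0 2 9 8)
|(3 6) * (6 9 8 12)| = |(3 9 8 12 6)| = 5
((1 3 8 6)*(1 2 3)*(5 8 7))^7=(2 3 7 5 8 6)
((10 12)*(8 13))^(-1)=(8 13)(10 12)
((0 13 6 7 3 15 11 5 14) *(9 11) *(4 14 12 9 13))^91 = ((0 4 14)(3 15 13 6 7)(5 12 9 11))^91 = (0 4 14)(3 15 13 6 7)(5 11 9 12)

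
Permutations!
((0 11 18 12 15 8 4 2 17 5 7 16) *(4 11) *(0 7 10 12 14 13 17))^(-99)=(5 10 12 15 8 11 18 14 13 17)(7 16)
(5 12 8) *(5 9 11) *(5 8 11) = (5 12 11 8 9) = [0, 1, 2, 3, 4, 12, 6, 7, 9, 5, 10, 8, 11]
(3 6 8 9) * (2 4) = (2 4)(3 6 8 9) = [0, 1, 4, 6, 2, 5, 8, 7, 9, 3]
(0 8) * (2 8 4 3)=(0 4 3 2 8)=[4, 1, 8, 2, 3, 5, 6, 7, 0]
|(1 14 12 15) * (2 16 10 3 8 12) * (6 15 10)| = 12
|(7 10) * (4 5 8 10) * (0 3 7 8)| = |(0 3 7 4 5)(8 10)| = 10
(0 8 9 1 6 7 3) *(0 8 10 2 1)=(0 10 2 1 6 7 3 8 9)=[10, 6, 1, 8, 4, 5, 7, 3, 9, 0, 2]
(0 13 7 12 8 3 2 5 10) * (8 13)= [8, 1, 5, 2, 4, 10, 6, 12, 3, 9, 0, 11, 13, 7]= (0 8 3 2 5 10)(7 12 13)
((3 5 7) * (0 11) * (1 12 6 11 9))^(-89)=(0 9 1 12 6 11)(3 5 7)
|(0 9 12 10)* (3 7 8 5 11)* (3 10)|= 9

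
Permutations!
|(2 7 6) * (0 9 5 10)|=|(0 9 5 10)(2 7 6)|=12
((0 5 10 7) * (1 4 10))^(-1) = (0 7 10 4 1 5)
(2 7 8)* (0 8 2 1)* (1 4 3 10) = (0 8 4 3 10 1)(2 7) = [8, 0, 7, 10, 3, 5, 6, 2, 4, 9, 1]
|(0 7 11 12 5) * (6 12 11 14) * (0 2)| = |(0 7 14 6 12 5 2)| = 7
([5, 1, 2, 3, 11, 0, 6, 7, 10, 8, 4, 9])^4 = [0, 1, 2, 3, 10, 5, 6, 7, 9, 11, 8, 4]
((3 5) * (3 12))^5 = (3 12 5)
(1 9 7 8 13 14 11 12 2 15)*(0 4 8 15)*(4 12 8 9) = (0 12 2)(1 4 9 7 15)(8 13 14 11) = [12, 4, 0, 3, 9, 5, 6, 15, 13, 7, 10, 8, 2, 14, 11, 1]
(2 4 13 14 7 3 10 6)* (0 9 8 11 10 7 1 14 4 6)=(0 9 8 11 10)(1 14)(2 6)(3 7)(4 13)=[9, 14, 6, 7, 13, 5, 2, 3, 11, 8, 0, 10, 12, 4, 1]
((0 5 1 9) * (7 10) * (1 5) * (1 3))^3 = (0 9 1 3)(7 10)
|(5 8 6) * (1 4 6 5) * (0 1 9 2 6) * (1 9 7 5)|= |(0 9 2 6 7 5 8 1 4)|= 9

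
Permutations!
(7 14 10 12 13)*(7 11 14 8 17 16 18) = (7 8 17 16 18)(10 12 13 11 14) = [0, 1, 2, 3, 4, 5, 6, 8, 17, 9, 12, 14, 13, 11, 10, 15, 18, 16, 7]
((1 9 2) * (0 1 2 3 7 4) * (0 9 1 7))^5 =(9)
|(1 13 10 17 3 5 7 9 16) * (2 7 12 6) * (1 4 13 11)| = 12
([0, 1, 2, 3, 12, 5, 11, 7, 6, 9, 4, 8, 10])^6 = [0, 1, 2, 3, 4, 5, 6, 7, 8, 9, 10, 11, 12]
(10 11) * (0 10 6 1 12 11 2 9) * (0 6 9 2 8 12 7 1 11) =(0 10 8 12)(1 7)(6 11 9) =[10, 7, 2, 3, 4, 5, 11, 1, 12, 6, 8, 9, 0]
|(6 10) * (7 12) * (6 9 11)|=|(6 10 9 11)(7 12)|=4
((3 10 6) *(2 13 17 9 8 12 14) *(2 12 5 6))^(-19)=(2 10 3 6 5 8 9 17 13)(12 14)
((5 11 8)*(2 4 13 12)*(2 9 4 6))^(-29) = (2 6)(4 9 12 13)(5 11 8)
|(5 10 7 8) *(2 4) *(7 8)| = 6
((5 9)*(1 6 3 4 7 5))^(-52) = ((1 6 3 4 7 5 9))^(-52) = (1 7 6 5 3 9 4)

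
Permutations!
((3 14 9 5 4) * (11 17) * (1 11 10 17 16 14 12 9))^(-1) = ((1 11 16 14)(3 12 9 5 4)(10 17))^(-1) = (1 14 16 11)(3 4 5 9 12)(10 17)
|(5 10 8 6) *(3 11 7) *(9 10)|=15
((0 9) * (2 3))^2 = (9)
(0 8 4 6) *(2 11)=(0 8 4 6)(2 11)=[8, 1, 11, 3, 6, 5, 0, 7, 4, 9, 10, 2]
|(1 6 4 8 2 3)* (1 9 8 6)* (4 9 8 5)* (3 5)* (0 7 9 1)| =10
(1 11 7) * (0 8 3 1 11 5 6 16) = (0 8 3 1 5 6 16)(7 11) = [8, 5, 2, 1, 4, 6, 16, 11, 3, 9, 10, 7, 12, 13, 14, 15, 0]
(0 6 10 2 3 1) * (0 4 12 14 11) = (0 6 10 2 3 1 4 12 14 11) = [6, 4, 3, 1, 12, 5, 10, 7, 8, 9, 2, 0, 14, 13, 11]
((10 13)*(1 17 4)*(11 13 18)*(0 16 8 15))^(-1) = ((0 16 8 15)(1 17 4)(10 18 11 13))^(-1) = (0 15 8 16)(1 4 17)(10 13 11 18)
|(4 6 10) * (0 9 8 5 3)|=15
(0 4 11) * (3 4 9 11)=(0 9 11)(3 4)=[9, 1, 2, 4, 3, 5, 6, 7, 8, 11, 10, 0]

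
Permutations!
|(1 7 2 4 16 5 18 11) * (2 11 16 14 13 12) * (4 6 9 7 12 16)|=42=|(1 12 2 6 9 7 11)(4 14 13 16 5 18)|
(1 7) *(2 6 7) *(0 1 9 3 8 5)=(0 1 2 6 7 9 3 8 5)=[1, 2, 6, 8, 4, 0, 7, 9, 5, 3]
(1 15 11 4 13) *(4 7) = (1 15 11 7 4 13) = [0, 15, 2, 3, 13, 5, 6, 4, 8, 9, 10, 7, 12, 1, 14, 11]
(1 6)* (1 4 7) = (1 6 4 7) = [0, 6, 2, 3, 7, 5, 4, 1]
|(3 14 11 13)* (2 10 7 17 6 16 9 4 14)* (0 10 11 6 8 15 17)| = 60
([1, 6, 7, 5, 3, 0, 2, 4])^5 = [4, 3, 0, 2, 6, 7, 5, 1]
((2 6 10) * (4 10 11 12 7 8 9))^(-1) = (2 10 4 9 8 7 12 11 6)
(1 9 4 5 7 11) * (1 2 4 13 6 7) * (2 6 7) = (1 9 13 7 11 6 2 4 5) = [0, 9, 4, 3, 5, 1, 2, 11, 8, 13, 10, 6, 12, 7]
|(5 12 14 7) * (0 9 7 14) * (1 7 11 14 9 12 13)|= 12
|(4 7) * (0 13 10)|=|(0 13 10)(4 7)|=6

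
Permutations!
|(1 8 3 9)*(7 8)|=5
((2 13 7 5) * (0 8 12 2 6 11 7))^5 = ((0 8 12 2 13)(5 6 11 7))^5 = (13)(5 6 11 7)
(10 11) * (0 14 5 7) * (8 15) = [14, 1, 2, 3, 4, 7, 6, 0, 15, 9, 11, 10, 12, 13, 5, 8] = (0 14 5 7)(8 15)(10 11)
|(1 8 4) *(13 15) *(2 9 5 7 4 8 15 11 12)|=10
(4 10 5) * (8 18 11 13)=(4 10 5)(8 18 11 13)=[0, 1, 2, 3, 10, 4, 6, 7, 18, 9, 5, 13, 12, 8, 14, 15, 16, 17, 11]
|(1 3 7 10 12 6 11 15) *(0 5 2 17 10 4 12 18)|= 24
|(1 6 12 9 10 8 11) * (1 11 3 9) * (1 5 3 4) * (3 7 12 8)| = 12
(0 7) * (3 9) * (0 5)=(0 7 5)(3 9)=[7, 1, 2, 9, 4, 0, 6, 5, 8, 3]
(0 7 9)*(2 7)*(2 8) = (0 8 2 7 9) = [8, 1, 7, 3, 4, 5, 6, 9, 2, 0]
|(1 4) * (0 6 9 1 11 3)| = 7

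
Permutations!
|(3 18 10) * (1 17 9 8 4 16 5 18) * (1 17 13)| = |(1 13)(3 17 9 8 4 16 5 18 10)| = 18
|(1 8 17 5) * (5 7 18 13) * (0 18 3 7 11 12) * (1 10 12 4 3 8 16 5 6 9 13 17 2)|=|(0 18 17 11 4 3 7 8 2 1 16 5 10 12)(6 9 13)|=42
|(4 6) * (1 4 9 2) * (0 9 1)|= |(0 9 2)(1 4 6)|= 3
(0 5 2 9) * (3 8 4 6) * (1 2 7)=(0 5 7 1 2 9)(3 8 4 6)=[5, 2, 9, 8, 6, 7, 3, 1, 4, 0]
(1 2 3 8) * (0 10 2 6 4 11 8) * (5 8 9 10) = (0 5 8 1 6 4 11 9 10 2 3) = [5, 6, 3, 0, 11, 8, 4, 7, 1, 10, 2, 9]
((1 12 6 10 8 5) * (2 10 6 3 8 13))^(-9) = (13)(1 12 3 8 5)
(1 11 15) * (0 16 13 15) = [16, 11, 2, 3, 4, 5, 6, 7, 8, 9, 10, 0, 12, 15, 14, 1, 13] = (0 16 13 15 1 11)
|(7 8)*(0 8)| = 3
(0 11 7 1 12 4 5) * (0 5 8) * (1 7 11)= (0 1 12 4 8)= [1, 12, 2, 3, 8, 5, 6, 7, 0, 9, 10, 11, 4]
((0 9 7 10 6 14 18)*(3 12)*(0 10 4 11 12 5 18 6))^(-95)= (0 12)(3 9)(4 18)(5 7)(6 14)(10 11)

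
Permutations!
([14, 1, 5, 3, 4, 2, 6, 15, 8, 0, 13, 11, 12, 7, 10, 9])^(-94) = (0 7 14 15 10 9 13)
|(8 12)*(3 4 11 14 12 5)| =7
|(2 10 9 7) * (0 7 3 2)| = 4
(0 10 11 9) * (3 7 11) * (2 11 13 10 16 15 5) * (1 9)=(0 16 15 5 2 11 1 9)(3 7 13 10)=[16, 9, 11, 7, 4, 2, 6, 13, 8, 0, 3, 1, 12, 10, 14, 5, 15]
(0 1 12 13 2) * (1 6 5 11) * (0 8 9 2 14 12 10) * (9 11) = (0 6 5 9 2 8 11 1 10)(12 13 14) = [6, 10, 8, 3, 4, 9, 5, 7, 11, 2, 0, 1, 13, 14, 12]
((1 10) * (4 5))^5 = ((1 10)(4 5))^5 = (1 10)(4 5)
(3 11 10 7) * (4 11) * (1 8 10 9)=(1 8 10 7 3 4 11 9)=[0, 8, 2, 4, 11, 5, 6, 3, 10, 1, 7, 9]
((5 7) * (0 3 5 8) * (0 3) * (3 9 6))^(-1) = ((3 5 7 8 9 6))^(-1) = (3 6 9 8 7 5)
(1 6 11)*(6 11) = [0, 11, 2, 3, 4, 5, 6, 7, 8, 9, 10, 1] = (1 11)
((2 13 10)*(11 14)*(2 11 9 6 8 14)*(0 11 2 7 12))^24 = (14)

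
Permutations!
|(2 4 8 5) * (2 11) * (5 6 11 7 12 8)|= 8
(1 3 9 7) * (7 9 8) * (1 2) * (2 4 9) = (1 3 8 7 4 9 2) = [0, 3, 1, 8, 9, 5, 6, 4, 7, 2]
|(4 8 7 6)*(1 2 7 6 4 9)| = |(1 2 7 4 8 6 9)| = 7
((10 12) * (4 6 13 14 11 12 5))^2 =((4 6 13 14 11 12 10 5))^2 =(4 13 11 10)(5 6 14 12)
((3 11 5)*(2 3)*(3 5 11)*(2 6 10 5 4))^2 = (11)(5 10 6)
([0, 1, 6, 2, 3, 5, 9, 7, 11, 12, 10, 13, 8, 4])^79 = (2 4 11 12 6 3 13 8 9)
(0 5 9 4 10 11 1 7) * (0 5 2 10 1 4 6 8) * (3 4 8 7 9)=(0 2 10 11 8)(1 9 6 7 5 3 4)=[2, 9, 10, 4, 1, 3, 7, 5, 0, 6, 11, 8]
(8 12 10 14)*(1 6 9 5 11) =[0, 6, 2, 3, 4, 11, 9, 7, 12, 5, 14, 1, 10, 13, 8] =(1 6 9 5 11)(8 12 10 14)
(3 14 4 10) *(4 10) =(3 14 10) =[0, 1, 2, 14, 4, 5, 6, 7, 8, 9, 3, 11, 12, 13, 10]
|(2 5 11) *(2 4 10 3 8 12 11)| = |(2 5)(3 8 12 11 4 10)| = 6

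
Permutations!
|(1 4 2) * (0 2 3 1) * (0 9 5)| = |(0 2 9 5)(1 4 3)| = 12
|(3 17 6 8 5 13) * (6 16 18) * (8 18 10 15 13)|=6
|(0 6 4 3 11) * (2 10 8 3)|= 8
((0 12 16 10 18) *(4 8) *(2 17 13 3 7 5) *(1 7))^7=(0 16 18 12 10)(4 8)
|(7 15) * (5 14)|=2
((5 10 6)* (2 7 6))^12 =((2 7 6 5 10))^12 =(2 6 10 7 5)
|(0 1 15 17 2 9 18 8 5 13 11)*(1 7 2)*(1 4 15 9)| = 30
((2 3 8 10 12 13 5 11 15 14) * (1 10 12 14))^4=((1 10 14 2 3 8 12 13 5 11 15))^4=(1 3 5 10 8 11 14 12 15 2 13)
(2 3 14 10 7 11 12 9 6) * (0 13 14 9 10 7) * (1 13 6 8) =(0 6 2 3 9 8 1 13 14 7 11 12 10) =[6, 13, 3, 9, 4, 5, 2, 11, 1, 8, 0, 12, 10, 14, 7]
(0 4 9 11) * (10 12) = (0 4 9 11)(10 12) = [4, 1, 2, 3, 9, 5, 6, 7, 8, 11, 12, 0, 10]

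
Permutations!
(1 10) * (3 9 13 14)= (1 10)(3 9 13 14)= [0, 10, 2, 9, 4, 5, 6, 7, 8, 13, 1, 11, 12, 14, 3]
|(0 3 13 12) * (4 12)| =5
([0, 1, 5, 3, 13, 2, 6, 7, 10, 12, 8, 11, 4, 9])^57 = (2 5)(4 13 9 12)(8 10)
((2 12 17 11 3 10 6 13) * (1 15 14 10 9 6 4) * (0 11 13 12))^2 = (0 3 6 17 2 11 9 12 13)(1 14 4 15 10)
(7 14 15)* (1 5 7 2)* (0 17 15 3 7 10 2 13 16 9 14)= (0 17 15 13 16 9 14 3 7)(1 5 10 2)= [17, 5, 1, 7, 4, 10, 6, 0, 8, 14, 2, 11, 12, 16, 3, 13, 9, 15]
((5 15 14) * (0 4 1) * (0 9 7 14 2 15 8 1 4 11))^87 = (0 11)(1 14)(2 15)(5 9)(7 8)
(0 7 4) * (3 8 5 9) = (0 7 4)(3 8 5 9) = [7, 1, 2, 8, 0, 9, 6, 4, 5, 3]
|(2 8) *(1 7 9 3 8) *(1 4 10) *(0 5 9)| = 10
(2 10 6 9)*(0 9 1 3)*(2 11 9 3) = (0 3)(1 2 10 6)(9 11) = [3, 2, 10, 0, 4, 5, 1, 7, 8, 11, 6, 9]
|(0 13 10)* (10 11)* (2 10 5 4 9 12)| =9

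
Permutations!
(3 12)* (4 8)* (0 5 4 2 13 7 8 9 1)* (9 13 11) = [5, 0, 11, 12, 13, 4, 6, 8, 2, 1, 10, 9, 3, 7] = (0 5 4 13 7 8 2 11 9 1)(3 12)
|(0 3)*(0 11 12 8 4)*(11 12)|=5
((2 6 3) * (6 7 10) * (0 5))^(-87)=(0 5)(2 6 7 3 10)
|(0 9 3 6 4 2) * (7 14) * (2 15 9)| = |(0 2)(3 6 4 15 9)(7 14)| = 10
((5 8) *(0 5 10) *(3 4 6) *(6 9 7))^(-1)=((0 5 8 10)(3 4 9 7 6))^(-1)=(0 10 8 5)(3 6 7 9 4)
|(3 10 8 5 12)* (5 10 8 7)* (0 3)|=|(0 3 8 10 7 5 12)|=7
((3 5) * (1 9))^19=((1 9)(3 5))^19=(1 9)(3 5)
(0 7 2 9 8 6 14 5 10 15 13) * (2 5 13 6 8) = (0 7 5 10 15 6 14 13)(2 9) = [7, 1, 9, 3, 4, 10, 14, 5, 8, 2, 15, 11, 12, 0, 13, 6]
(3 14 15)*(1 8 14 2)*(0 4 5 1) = (0 4 5 1 8 14 15 3 2) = [4, 8, 0, 2, 5, 1, 6, 7, 14, 9, 10, 11, 12, 13, 15, 3]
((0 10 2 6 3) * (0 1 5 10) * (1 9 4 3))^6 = (1 5 10 2 6) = ((1 5 10 2 6)(3 9 4))^6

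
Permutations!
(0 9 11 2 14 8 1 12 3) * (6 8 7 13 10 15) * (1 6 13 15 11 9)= (0 1 12 3)(2 14 7 15 13 10 11)(6 8)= [1, 12, 14, 0, 4, 5, 8, 15, 6, 9, 11, 2, 3, 10, 7, 13]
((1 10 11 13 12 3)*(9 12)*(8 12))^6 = (1 12 9 11)(3 8 13 10)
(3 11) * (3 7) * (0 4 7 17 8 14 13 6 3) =(0 4 7)(3 11 17 8 14 13 6) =[4, 1, 2, 11, 7, 5, 3, 0, 14, 9, 10, 17, 12, 6, 13, 15, 16, 8]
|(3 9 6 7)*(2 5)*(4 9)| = 10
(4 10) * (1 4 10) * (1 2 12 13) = [0, 4, 12, 3, 2, 5, 6, 7, 8, 9, 10, 11, 13, 1] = (1 4 2 12 13)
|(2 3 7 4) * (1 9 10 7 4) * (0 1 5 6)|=21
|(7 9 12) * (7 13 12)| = 2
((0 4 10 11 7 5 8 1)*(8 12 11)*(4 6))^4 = (12)(0 8 4)(1 10 6) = ((0 6 4 10 8 1)(5 12 11 7))^4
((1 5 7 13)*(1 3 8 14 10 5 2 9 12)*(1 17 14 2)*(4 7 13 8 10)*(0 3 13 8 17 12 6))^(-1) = (0 6 9 2 8 5 10 3)(4 14 17 7)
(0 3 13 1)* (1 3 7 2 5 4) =[7, 0, 5, 13, 1, 4, 6, 2, 8, 9, 10, 11, 12, 3] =(0 7 2 5 4 1)(3 13)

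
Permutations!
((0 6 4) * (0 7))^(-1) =(0 7 4 6)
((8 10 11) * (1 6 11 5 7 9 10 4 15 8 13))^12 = (15)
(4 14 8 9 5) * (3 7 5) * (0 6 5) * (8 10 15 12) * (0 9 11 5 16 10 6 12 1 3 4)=(0 12 8 11 5)(1 3 7 9 4 14 6 16 10 15)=[12, 3, 2, 7, 14, 0, 16, 9, 11, 4, 15, 5, 8, 13, 6, 1, 10]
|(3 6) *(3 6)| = 1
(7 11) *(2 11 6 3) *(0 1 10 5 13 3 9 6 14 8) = [1, 10, 11, 2, 4, 13, 9, 14, 0, 6, 5, 7, 12, 3, 8] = (0 1 10 5 13 3 2 11 7 14 8)(6 9)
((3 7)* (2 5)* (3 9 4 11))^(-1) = ((2 5)(3 7 9 4 11))^(-1) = (2 5)(3 11 4 9 7)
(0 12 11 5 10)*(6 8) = (0 12 11 5 10)(6 8) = [12, 1, 2, 3, 4, 10, 8, 7, 6, 9, 0, 5, 11]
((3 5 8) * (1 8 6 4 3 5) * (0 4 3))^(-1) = (0 4)(1 3 6 5 8)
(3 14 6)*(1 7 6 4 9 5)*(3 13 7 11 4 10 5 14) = [0, 11, 2, 3, 9, 1, 13, 6, 8, 14, 5, 4, 12, 7, 10] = (1 11 4 9 14 10 5)(6 13 7)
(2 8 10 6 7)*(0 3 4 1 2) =(0 3 4 1 2 8 10 6 7) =[3, 2, 8, 4, 1, 5, 7, 0, 10, 9, 6]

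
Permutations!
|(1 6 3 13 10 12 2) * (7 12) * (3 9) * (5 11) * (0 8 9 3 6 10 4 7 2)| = |(0 8 9 6 3 13 4 7 12)(1 10 2)(5 11)| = 18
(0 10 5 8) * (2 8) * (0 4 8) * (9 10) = [9, 1, 0, 3, 8, 2, 6, 7, 4, 10, 5] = (0 9 10 5 2)(4 8)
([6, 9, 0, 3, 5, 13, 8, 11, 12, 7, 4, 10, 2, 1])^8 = [12, 1, 8, 3, 4, 5, 2, 7, 0, 9, 10, 11, 6, 13]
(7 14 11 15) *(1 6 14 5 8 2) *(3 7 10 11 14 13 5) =[0, 6, 1, 7, 4, 8, 13, 3, 2, 9, 11, 15, 12, 5, 14, 10] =(1 6 13 5 8 2)(3 7)(10 11 15)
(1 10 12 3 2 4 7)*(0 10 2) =(0 10 12 3)(1 2 4 7) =[10, 2, 4, 0, 7, 5, 6, 1, 8, 9, 12, 11, 3]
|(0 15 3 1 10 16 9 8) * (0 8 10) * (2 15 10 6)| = 9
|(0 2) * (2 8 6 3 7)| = |(0 8 6 3 7 2)| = 6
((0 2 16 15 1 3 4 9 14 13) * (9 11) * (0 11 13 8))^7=((0 2 16 15 1 3 4 13 11 9 14 8))^7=(0 13 16 9 1 8 4 2 11 15 14 3)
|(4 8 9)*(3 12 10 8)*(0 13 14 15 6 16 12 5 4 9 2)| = 30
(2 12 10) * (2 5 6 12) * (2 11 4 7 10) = (2 11 4 7 10 5 6 12) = [0, 1, 11, 3, 7, 6, 12, 10, 8, 9, 5, 4, 2]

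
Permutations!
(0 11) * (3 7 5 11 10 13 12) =(0 10 13 12 3 7 5 11) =[10, 1, 2, 7, 4, 11, 6, 5, 8, 9, 13, 0, 3, 12]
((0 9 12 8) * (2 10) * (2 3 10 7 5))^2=(0 12)(2 5 7)(8 9)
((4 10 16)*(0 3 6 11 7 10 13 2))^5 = (0 10)(2 7)(3 16)(4 6)(11 13)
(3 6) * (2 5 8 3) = (2 5 8 3 6) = [0, 1, 5, 6, 4, 8, 2, 7, 3]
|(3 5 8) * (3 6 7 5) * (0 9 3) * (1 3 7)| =8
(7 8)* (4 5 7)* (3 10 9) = (3 10 9)(4 5 7 8) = [0, 1, 2, 10, 5, 7, 6, 8, 4, 3, 9]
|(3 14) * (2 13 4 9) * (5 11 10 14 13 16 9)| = 21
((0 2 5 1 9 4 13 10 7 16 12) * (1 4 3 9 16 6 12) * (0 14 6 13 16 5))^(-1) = ((0 2)(1 5 4 16)(3 9)(6 12 14)(7 13 10))^(-1) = (0 2)(1 16 4 5)(3 9)(6 14 12)(7 10 13)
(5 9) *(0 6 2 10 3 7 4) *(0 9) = (0 6 2 10 3 7 4 9 5) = [6, 1, 10, 7, 9, 0, 2, 4, 8, 5, 3]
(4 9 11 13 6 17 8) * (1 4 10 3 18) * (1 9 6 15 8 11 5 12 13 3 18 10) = (1 4 6 17 11 3 10 18 9 5 12 13 15 8) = [0, 4, 2, 10, 6, 12, 17, 7, 1, 5, 18, 3, 13, 15, 14, 8, 16, 11, 9]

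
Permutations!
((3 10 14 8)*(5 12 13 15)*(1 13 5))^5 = ((1 13 15)(3 10 14 8)(5 12))^5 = (1 15 13)(3 10 14 8)(5 12)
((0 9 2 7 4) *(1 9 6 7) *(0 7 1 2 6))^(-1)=(1 6 9)(4 7)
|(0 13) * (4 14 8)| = 6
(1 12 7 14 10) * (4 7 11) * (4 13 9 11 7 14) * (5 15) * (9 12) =(1 9 11 13 12 7 4 14 10)(5 15) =[0, 9, 2, 3, 14, 15, 6, 4, 8, 11, 1, 13, 7, 12, 10, 5]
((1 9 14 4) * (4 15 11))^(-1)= ((1 9 14 15 11 4))^(-1)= (1 4 11 15 14 9)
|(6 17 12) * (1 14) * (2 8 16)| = |(1 14)(2 8 16)(6 17 12)| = 6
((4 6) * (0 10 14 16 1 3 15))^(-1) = (0 15 3 1 16 14 10)(4 6)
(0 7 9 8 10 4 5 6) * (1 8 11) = (0 7 9 11 1 8 10 4 5 6) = [7, 8, 2, 3, 5, 6, 0, 9, 10, 11, 4, 1]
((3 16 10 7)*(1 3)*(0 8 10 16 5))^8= (16)(0 8 10 7 1 3 5)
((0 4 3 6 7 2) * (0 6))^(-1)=((0 4 3)(2 6 7))^(-1)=(0 3 4)(2 7 6)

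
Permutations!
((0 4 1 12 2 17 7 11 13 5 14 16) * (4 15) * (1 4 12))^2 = ((0 15 12 2 17 7 11 13 5 14 16))^2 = (0 12 17 11 5 16 15 2 7 13 14)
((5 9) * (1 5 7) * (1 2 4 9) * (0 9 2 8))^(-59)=((0 9 7 8)(1 5)(2 4))^(-59)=(0 9 7 8)(1 5)(2 4)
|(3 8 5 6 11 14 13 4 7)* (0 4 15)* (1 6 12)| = 13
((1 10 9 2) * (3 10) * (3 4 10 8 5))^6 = (1 4 10 9 2)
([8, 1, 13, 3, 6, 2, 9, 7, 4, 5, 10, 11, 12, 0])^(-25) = [13, 1, 5, 3, 8, 9, 4, 7, 0, 6, 10, 11, 12, 2]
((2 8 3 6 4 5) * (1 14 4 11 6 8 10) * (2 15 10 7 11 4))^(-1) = ((1 14 2 7 11 6 4 5 15 10)(3 8))^(-1) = (1 10 15 5 4 6 11 7 2 14)(3 8)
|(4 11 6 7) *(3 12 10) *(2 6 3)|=8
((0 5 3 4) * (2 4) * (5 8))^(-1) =(0 4 2 3 5 8)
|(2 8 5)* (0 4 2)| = 5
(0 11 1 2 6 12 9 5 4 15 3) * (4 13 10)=[11, 2, 6, 0, 15, 13, 12, 7, 8, 5, 4, 1, 9, 10, 14, 3]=(0 11 1 2 6 12 9 5 13 10 4 15 3)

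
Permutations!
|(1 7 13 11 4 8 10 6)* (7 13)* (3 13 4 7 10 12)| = |(1 4 8 12 3 13 11 7 10 6)| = 10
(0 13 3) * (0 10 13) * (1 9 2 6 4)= [0, 9, 6, 10, 1, 5, 4, 7, 8, 2, 13, 11, 12, 3]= (1 9 2 6 4)(3 10 13)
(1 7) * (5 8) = (1 7)(5 8) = [0, 7, 2, 3, 4, 8, 6, 1, 5]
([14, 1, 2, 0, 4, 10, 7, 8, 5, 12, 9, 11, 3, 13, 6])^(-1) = (0 3 12 9 10 5 8 7 6 14)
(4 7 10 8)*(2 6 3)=(2 6 3)(4 7 10 8)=[0, 1, 6, 2, 7, 5, 3, 10, 4, 9, 8]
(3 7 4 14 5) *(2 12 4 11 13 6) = [0, 1, 12, 7, 14, 3, 2, 11, 8, 9, 10, 13, 4, 6, 5] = (2 12 4 14 5 3 7 11 13 6)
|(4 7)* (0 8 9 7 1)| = 6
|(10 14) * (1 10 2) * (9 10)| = 5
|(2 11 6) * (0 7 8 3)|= |(0 7 8 3)(2 11 6)|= 12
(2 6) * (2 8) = [0, 1, 6, 3, 4, 5, 8, 7, 2] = (2 6 8)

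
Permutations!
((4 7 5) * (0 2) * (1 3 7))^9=((0 2)(1 3 7 5 4))^9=(0 2)(1 4 5 7 3)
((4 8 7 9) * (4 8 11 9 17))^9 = ((4 11 9 8 7 17))^9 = (4 8)(7 11)(9 17)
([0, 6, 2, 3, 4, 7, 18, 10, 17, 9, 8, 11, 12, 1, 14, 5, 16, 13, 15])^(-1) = (1 13 17 8 10 7 5 15 18 6)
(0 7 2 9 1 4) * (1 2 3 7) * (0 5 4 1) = (2 9)(3 7)(4 5) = [0, 1, 9, 7, 5, 4, 6, 3, 8, 2]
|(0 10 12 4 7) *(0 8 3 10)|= |(3 10 12 4 7 8)|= 6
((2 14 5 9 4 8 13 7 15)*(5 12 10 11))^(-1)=((2 14 12 10 11 5 9 4 8 13 7 15))^(-1)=(2 15 7 13 8 4 9 5 11 10 12 14)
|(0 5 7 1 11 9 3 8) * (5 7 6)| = |(0 7 1 11 9 3 8)(5 6)| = 14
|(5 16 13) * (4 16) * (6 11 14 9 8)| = |(4 16 13 5)(6 11 14 9 8)| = 20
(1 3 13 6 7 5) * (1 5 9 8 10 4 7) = (1 3 13 6)(4 7 9 8 10) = [0, 3, 2, 13, 7, 5, 1, 9, 10, 8, 4, 11, 12, 6]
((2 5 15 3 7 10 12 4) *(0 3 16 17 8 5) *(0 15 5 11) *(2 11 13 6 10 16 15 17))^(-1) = ((0 3 7 16 2 17 8 13 6 10 12 4 11))^(-1) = (0 11 4 12 10 6 13 8 17 2 16 7 3)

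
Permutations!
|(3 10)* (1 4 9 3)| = |(1 4 9 3 10)| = 5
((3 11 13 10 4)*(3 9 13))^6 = (4 13)(9 10)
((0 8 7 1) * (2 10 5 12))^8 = (12)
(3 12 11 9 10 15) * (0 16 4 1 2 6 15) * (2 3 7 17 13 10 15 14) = (0 16 4 1 3 12 11 9 15 7 17 13 10)(2 6 14) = [16, 3, 6, 12, 1, 5, 14, 17, 8, 15, 0, 9, 11, 10, 2, 7, 4, 13]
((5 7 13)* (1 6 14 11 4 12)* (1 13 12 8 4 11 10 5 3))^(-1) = ((1 6 14 10 5 7 12 13 3)(4 8))^(-1) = (1 3 13 12 7 5 10 14 6)(4 8)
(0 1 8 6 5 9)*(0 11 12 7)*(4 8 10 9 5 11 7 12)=(12)(0 1 10 9 7)(4 8 6 11)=[1, 10, 2, 3, 8, 5, 11, 0, 6, 7, 9, 4, 12]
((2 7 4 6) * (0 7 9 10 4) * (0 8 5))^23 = (0 5 8 7)(2 4 9 6 10)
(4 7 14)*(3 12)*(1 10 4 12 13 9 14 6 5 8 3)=(1 10 4 7 6 5 8 3 13 9 14 12)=[0, 10, 2, 13, 7, 8, 5, 6, 3, 14, 4, 11, 1, 9, 12]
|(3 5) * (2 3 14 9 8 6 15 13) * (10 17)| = 18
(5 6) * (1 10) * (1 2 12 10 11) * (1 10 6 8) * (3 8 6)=(1 11 10 2 12 3 8)(5 6)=[0, 11, 12, 8, 4, 6, 5, 7, 1, 9, 2, 10, 3]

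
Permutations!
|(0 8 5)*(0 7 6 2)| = 6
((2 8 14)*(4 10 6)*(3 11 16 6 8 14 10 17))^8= (3 16 4)(6 17 11)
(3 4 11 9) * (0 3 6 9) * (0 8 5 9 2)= (0 3 4 11 8 5 9 6 2)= [3, 1, 0, 4, 11, 9, 2, 7, 5, 6, 10, 8]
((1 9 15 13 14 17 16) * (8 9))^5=((1 8 9 15 13 14 17 16))^5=(1 14 9 16 13 8 17 15)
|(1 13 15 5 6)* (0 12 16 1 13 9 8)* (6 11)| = |(0 12 16 1 9 8)(5 11 6 13 15)| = 30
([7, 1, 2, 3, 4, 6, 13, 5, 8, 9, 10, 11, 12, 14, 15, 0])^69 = (0 15 14 13 6 5 7)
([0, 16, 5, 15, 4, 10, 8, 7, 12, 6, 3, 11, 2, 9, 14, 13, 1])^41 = [0, 16, 5, 15, 4, 10, 8, 7, 12, 6, 3, 11, 2, 9, 14, 13, 1]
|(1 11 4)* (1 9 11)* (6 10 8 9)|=6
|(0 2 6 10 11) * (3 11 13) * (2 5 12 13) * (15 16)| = |(0 5 12 13 3 11)(2 6 10)(15 16)| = 6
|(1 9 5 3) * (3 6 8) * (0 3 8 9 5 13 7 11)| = 9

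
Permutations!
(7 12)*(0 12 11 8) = [12, 1, 2, 3, 4, 5, 6, 11, 0, 9, 10, 8, 7] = (0 12 7 11 8)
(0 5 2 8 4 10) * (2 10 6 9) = (0 5 10)(2 8 4 6 9) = [5, 1, 8, 3, 6, 10, 9, 7, 4, 2, 0]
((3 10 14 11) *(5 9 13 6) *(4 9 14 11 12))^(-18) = (4 6 12 13 14 9 5)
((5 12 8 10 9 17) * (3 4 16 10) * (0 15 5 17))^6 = (17)(0 4 5 10 8)(3 15 16 12 9)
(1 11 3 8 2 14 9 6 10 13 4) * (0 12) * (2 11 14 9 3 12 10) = (0 10 13 4 1 14 3 8 11 12)(2 9 6) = [10, 14, 9, 8, 1, 5, 2, 7, 11, 6, 13, 12, 0, 4, 3]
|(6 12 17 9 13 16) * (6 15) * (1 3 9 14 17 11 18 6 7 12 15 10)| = 6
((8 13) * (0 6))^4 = (13)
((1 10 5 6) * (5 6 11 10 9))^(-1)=(1 6 10 11 5 9)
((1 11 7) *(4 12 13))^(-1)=((1 11 7)(4 12 13))^(-1)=(1 7 11)(4 13 12)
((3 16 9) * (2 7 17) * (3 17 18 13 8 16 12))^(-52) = (2 8)(7 16)(9 18)(13 17)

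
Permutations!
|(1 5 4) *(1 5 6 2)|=|(1 6 2)(4 5)|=6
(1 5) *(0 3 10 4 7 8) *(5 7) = (0 3 10 4 5 1 7 8) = [3, 7, 2, 10, 5, 1, 6, 8, 0, 9, 4]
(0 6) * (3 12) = (0 6)(3 12) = [6, 1, 2, 12, 4, 5, 0, 7, 8, 9, 10, 11, 3]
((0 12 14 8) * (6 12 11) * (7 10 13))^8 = ((0 11 6 12 14 8)(7 10 13))^8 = (0 6 14)(7 13 10)(8 11 12)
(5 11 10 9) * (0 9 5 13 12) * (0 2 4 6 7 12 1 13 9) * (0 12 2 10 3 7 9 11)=[12, 13, 4, 7, 6, 0, 9, 2, 8, 11, 5, 3, 10, 1]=(0 12 10 5)(1 13)(2 4 6 9 11 3 7)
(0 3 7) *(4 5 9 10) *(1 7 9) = [3, 7, 2, 9, 5, 1, 6, 0, 8, 10, 4] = (0 3 9 10 4 5 1 7)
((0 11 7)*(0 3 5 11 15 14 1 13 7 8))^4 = (0 13 11 14 3)(1 5 15 7 8) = ((0 15 14 1 13 7 3 5 11 8))^4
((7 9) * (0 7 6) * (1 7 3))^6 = (9)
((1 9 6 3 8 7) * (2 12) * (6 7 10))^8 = (12)(1 7 9)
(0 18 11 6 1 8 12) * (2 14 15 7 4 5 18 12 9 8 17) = (0 12)(1 17 2 14 15 7 4 5 18 11 6)(8 9) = [12, 17, 14, 3, 5, 18, 1, 4, 9, 8, 10, 6, 0, 13, 15, 7, 16, 2, 11]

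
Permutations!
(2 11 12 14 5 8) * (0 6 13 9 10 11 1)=[6, 0, 1, 3, 4, 8, 13, 7, 2, 10, 11, 12, 14, 9, 5]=(0 6 13 9 10 11 12 14 5 8 2 1)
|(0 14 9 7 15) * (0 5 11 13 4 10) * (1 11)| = 11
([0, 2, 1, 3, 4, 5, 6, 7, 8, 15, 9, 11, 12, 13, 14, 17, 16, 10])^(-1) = [0, 2, 1, 3, 4, 5, 6, 7, 8, 10, 17, 11, 12, 13, 14, 9, 16, 15]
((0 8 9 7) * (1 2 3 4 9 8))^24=(0 3 7 2 9 1 4)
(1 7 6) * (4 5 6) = (1 7 4 5 6) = [0, 7, 2, 3, 5, 6, 1, 4]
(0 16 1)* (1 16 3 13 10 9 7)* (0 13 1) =(16)(0 3 1 13 10 9 7) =[3, 13, 2, 1, 4, 5, 6, 0, 8, 7, 9, 11, 12, 10, 14, 15, 16]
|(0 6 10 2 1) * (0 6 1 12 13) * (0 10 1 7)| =4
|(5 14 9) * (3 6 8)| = 3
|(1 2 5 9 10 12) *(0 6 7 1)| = |(0 6 7 1 2 5 9 10 12)| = 9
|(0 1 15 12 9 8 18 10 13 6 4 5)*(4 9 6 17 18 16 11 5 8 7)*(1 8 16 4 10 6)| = |(0 8 4 16 11 5)(1 15 12)(6 9 7 10 13 17 18)| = 42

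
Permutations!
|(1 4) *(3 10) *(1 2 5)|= |(1 4 2 5)(3 10)|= 4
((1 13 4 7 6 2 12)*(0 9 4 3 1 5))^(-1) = ((0 9 4 7 6 2 12 5)(1 13 3))^(-1) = (0 5 12 2 6 7 4 9)(1 3 13)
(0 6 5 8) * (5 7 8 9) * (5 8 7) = (0 6 5 9 8) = [6, 1, 2, 3, 4, 9, 5, 7, 0, 8]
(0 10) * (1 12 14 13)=(0 10)(1 12 14 13)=[10, 12, 2, 3, 4, 5, 6, 7, 8, 9, 0, 11, 14, 1, 13]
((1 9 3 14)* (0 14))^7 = (0 1 3 14 9)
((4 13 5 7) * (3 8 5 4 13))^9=(3 7)(4 5)(8 13)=((3 8 5 7 13 4))^9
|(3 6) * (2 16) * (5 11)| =2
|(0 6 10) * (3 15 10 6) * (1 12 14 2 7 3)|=9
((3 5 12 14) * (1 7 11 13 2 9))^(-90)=((1 7 11 13 2 9)(3 5 12 14))^(-90)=(3 12)(5 14)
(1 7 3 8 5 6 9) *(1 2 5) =(1 7 3 8)(2 5 6 9) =[0, 7, 5, 8, 4, 6, 9, 3, 1, 2]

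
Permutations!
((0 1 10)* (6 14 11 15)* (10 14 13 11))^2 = ((0 1 14 10)(6 13 11 15))^2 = (0 14)(1 10)(6 11)(13 15)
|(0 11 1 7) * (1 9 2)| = 6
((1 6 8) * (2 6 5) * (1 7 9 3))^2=((1 5 2 6 8 7 9 3))^2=(1 2 8 9)(3 5 6 7)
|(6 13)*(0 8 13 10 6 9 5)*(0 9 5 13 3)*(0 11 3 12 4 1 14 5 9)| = 14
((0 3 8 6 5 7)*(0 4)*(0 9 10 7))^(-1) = (0 5 6 8 3)(4 7 10 9)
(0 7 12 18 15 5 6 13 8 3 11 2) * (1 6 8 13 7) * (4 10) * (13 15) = (0 1 6 7 12 18 13 15 5 8 3 11 2)(4 10) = [1, 6, 0, 11, 10, 8, 7, 12, 3, 9, 4, 2, 18, 15, 14, 5, 16, 17, 13]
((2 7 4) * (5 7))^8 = (7)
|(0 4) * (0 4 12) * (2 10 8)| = 6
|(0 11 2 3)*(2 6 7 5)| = |(0 11 6 7 5 2 3)| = 7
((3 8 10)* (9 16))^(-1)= ((3 8 10)(9 16))^(-1)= (3 10 8)(9 16)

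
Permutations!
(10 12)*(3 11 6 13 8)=(3 11 6 13 8)(10 12)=[0, 1, 2, 11, 4, 5, 13, 7, 3, 9, 12, 6, 10, 8]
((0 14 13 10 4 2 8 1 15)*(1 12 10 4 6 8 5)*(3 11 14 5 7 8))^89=((0 5 1 15)(2 7 8 12 10 6 3 11 14 13 4))^89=(0 5 1 15)(2 7 8 12 10 6 3 11 14 13 4)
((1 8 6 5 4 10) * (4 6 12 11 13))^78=((1 8 12 11 13 4 10)(5 6))^78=(1 8 12 11 13 4 10)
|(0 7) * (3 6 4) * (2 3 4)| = 6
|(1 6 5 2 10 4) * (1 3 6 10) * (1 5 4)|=|(1 10)(2 5)(3 6 4)|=6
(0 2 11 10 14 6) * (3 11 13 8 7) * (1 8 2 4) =(0 4 1 8 7 3 11 10 14 6)(2 13) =[4, 8, 13, 11, 1, 5, 0, 3, 7, 9, 14, 10, 12, 2, 6]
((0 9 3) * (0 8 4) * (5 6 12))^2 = ((0 9 3 8 4)(5 6 12))^2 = (0 3 4 9 8)(5 12 6)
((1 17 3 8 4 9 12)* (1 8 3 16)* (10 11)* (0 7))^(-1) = ((0 7)(1 17 16)(4 9 12 8)(10 11))^(-1) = (0 7)(1 16 17)(4 8 12 9)(10 11)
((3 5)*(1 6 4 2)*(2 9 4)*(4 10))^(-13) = ((1 6 2)(3 5)(4 9 10))^(-13) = (1 2 6)(3 5)(4 10 9)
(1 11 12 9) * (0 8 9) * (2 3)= (0 8 9 1 11 12)(2 3)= [8, 11, 3, 2, 4, 5, 6, 7, 9, 1, 10, 12, 0]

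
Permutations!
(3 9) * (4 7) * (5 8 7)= [0, 1, 2, 9, 5, 8, 6, 4, 7, 3]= (3 9)(4 5 8 7)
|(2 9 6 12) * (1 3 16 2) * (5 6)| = |(1 3 16 2 9 5 6 12)| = 8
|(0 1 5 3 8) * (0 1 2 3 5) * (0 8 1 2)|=4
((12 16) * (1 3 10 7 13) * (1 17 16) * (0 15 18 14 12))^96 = (18)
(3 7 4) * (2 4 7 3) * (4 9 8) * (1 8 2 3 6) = (1 8 4 3 6)(2 9) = [0, 8, 9, 6, 3, 5, 1, 7, 4, 2]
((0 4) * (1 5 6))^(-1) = (0 4)(1 6 5)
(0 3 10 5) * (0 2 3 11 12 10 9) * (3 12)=(0 11 3 9)(2 12 10 5)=[11, 1, 12, 9, 4, 2, 6, 7, 8, 0, 5, 3, 10]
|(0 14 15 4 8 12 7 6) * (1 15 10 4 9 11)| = 8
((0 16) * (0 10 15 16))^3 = ((10 15 16))^3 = (16)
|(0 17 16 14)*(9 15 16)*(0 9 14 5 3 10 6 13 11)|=12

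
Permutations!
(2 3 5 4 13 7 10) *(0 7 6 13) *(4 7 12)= (0 12 4)(2 3 5 7 10)(6 13)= [12, 1, 3, 5, 0, 7, 13, 10, 8, 9, 2, 11, 4, 6]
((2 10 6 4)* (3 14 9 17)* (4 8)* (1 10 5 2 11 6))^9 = (1 10)(2 5)(3 14 9 17)(4 11 6 8)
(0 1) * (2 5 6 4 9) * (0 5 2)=(0 1 5 6 4 9)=[1, 5, 2, 3, 9, 6, 4, 7, 8, 0]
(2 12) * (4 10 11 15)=(2 12)(4 10 11 15)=[0, 1, 12, 3, 10, 5, 6, 7, 8, 9, 11, 15, 2, 13, 14, 4]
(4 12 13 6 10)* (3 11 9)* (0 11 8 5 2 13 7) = (0 11 9 3 8 5 2 13 6 10 4 12 7) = [11, 1, 13, 8, 12, 2, 10, 0, 5, 3, 4, 9, 7, 6]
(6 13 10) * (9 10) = (6 13 9 10) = [0, 1, 2, 3, 4, 5, 13, 7, 8, 10, 6, 11, 12, 9]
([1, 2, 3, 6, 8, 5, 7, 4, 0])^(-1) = [8, 0, 1, 2, 7, 5, 3, 6, 4]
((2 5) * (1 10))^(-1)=((1 10)(2 5))^(-1)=(1 10)(2 5)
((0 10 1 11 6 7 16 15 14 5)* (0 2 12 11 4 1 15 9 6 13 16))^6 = ((0 10 15 14 5 2 12 11 13 16 9 6 7)(1 4))^6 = (0 12 7 2 6 5 9 14 16 15 13 10 11)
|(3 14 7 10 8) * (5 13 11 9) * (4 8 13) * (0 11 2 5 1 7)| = |(0 11 9 1 7 10 13 2 5 4 8 3 14)| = 13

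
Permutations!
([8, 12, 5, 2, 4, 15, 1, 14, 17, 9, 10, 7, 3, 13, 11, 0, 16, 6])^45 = (0 12)(1 15)(2 17)(3 8)(5 6)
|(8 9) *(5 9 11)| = |(5 9 8 11)| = 4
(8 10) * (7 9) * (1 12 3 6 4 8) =(1 12 3 6 4 8 10)(7 9) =[0, 12, 2, 6, 8, 5, 4, 9, 10, 7, 1, 11, 3]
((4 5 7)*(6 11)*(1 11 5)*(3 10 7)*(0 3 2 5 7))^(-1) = ((0 3 10)(1 11 6 7 4)(2 5))^(-1) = (0 10 3)(1 4 7 6 11)(2 5)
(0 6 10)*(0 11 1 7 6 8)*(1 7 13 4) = (0 8)(1 13 4)(6 10 11 7) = [8, 13, 2, 3, 1, 5, 10, 6, 0, 9, 11, 7, 12, 4]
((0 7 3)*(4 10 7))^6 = ((0 4 10 7 3))^6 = (0 4 10 7 3)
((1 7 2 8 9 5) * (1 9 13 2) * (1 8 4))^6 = (13)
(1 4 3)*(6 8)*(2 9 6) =(1 4 3)(2 9 6 8) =[0, 4, 9, 1, 3, 5, 8, 7, 2, 6]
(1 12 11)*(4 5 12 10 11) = [0, 10, 2, 3, 5, 12, 6, 7, 8, 9, 11, 1, 4] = (1 10 11)(4 5 12)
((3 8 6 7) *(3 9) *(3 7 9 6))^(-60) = ((3 8)(6 9 7))^(-60) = (9)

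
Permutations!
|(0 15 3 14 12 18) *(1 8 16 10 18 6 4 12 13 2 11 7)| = 39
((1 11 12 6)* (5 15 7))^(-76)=((1 11 12 6)(5 15 7))^(-76)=(5 7 15)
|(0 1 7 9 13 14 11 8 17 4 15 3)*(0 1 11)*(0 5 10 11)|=13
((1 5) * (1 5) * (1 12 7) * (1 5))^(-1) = ((1 12 7 5))^(-1) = (1 5 7 12)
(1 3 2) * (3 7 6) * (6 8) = [0, 7, 1, 2, 4, 5, 3, 8, 6] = (1 7 8 6 3 2)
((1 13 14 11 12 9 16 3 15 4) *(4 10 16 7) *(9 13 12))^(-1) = ((1 12 13 14 11 9 7 4)(3 15 10 16))^(-1) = (1 4 7 9 11 14 13 12)(3 16 10 15)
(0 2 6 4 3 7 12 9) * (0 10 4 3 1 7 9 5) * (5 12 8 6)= (12)(0 2 5)(1 7 8 6 3 9 10 4)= [2, 7, 5, 9, 1, 0, 3, 8, 6, 10, 4, 11, 12]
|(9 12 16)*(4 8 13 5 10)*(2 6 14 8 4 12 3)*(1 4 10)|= |(1 4 10 12 16 9 3 2 6 14 8 13 5)|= 13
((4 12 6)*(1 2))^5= ((1 2)(4 12 6))^5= (1 2)(4 6 12)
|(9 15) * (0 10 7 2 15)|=|(0 10 7 2 15 9)|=6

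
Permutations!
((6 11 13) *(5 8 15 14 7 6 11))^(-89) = ((5 8 15 14 7 6)(11 13))^(-89) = (5 8 15 14 7 6)(11 13)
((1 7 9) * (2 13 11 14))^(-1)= ((1 7 9)(2 13 11 14))^(-1)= (1 9 7)(2 14 11 13)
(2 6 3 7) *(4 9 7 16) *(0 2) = (0 2 6 3 16 4 9 7) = [2, 1, 6, 16, 9, 5, 3, 0, 8, 7, 10, 11, 12, 13, 14, 15, 4]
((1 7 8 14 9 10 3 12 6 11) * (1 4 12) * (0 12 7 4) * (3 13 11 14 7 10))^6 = ((0 12 6 14 9 3 1 4 10 13 11)(7 8))^6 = (0 1 12 4 6 10 14 13 9 11 3)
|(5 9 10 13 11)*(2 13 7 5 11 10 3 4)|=|(2 13 10 7 5 9 3 4)|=8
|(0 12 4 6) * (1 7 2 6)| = |(0 12 4 1 7 2 6)| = 7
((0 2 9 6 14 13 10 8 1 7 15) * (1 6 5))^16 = ((0 2 9 5 1 7 15)(6 14 13 10 8))^16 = (0 9 1 15 2 5 7)(6 14 13 10 8)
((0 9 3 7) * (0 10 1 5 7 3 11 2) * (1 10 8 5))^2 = ((0 9 11 2)(5 7 8))^2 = (0 11)(2 9)(5 8 7)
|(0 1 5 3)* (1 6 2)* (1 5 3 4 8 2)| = 4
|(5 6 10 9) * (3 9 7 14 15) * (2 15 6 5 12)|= |(2 15 3 9 12)(6 10 7 14)|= 20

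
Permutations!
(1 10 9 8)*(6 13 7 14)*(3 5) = (1 10 9 8)(3 5)(6 13 7 14) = [0, 10, 2, 5, 4, 3, 13, 14, 1, 8, 9, 11, 12, 7, 6]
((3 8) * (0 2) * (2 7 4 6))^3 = ((0 7 4 6 2)(3 8))^3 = (0 6 7 2 4)(3 8)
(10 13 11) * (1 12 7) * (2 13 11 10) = [0, 12, 13, 3, 4, 5, 6, 1, 8, 9, 11, 2, 7, 10] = (1 12 7)(2 13 10 11)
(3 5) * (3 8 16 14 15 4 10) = (3 5 8 16 14 15 4 10) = [0, 1, 2, 5, 10, 8, 6, 7, 16, 9, 3, 11, 12, 13, 15, 4, 14]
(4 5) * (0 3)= (0 3)(4 5)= [3, 1, 2, 0, 5, 4]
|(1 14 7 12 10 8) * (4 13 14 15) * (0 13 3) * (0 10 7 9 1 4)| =12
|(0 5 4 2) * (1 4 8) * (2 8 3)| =12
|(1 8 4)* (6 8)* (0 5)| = |(0 5)(1 6 8 4)| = 4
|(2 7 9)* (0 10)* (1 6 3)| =|(0 10)(1 6 3)(2 7 9)| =6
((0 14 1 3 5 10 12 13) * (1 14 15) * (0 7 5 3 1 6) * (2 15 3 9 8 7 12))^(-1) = ((0 3 9 8 7 5 10 2 15 6)(12 13))^(-1) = (0 6 15 2 10 5 7 8 9 3)(12 13)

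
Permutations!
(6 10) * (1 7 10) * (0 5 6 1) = (0 5 6)(1 7 10) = [5, 7, 2, 3, 4, 6, 0, 10, 8, 9, 1]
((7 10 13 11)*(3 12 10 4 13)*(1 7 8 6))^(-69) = ((1 7 4 13 11 8 6)(3 12 10))^(-69) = (1 7 4 13 11 8 6)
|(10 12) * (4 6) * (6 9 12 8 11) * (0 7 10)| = 9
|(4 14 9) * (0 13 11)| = |(0 13 11)(4 14 9)| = 3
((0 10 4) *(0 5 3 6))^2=(0 4 3)(5 6 10)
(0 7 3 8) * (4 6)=(0 7 3 8)(4 6)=[7, 1, 2, 8, 6, 5, 4, 3, 0]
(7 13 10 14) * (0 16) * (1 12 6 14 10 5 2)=(0 16)(1 12 6 14 7 13 5 2)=[16, 12, 1, 3, 4, 2, 14, 13, 8, 9, 10, 11, 6, 5, 7, 15, 0]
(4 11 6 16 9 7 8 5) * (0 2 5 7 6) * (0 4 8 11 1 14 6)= (0 2 5 8 7 11 4 1 14 6 16 9)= [2, 14, 5, 3, 1, 8, 16, 11, 7, 0, 10, 4, 12, 13, 6, 15, 9]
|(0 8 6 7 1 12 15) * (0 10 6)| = 6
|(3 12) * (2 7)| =2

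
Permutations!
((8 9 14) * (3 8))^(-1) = ((3 8 9 14))^(-1) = (3 14 9 8)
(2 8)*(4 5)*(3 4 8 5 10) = (2 5 8)(3 4 10) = [0, 1, 5, 4, 10, 8, 6, 7, 2, 9, 3]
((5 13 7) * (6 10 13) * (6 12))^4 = (5 13 6)(7 10 12)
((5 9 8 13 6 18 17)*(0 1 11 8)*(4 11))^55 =(18)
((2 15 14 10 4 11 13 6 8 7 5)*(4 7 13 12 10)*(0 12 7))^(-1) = ((0 12 10)(2 15 14 4 11 7 5)(6 8 13))^(-1) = (0 10 12)(2 5 7 11 4 14 15)(6 13 8)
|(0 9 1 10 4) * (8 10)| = |(0 9 1 8 10 4)| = 6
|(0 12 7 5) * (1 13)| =4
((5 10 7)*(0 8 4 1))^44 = (5 7 10)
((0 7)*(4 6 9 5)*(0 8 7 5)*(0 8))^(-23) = (0 8 6 5 7 9 4)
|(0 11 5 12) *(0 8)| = |(0 11 5 12 8)| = 5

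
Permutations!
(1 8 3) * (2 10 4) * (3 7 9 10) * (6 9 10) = (1 8 7 10 4 2 3)(6 9) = [0, 8, 3, 1, 2, 5, 9, 10, 7, 6, 4]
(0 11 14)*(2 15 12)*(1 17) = (0 11 14)(1 17)(2 15 12) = [11, 17, 15, 3, 4, 5, 6, 7, 8, 9, 10, 14, 2, 13, 0, 12, 16, 1]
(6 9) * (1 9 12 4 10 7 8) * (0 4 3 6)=(0 4 10 7 8 1 9)(3 6 12)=[4, 9, 2, 6, 10, 5, 12, 8, 1, 0, 7, 11, 3]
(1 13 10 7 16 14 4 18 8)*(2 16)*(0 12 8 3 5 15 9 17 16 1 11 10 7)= (0 12 8 11 10)(1 13 7 2)(3 5 15 9 17 16 14 4 18)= [12, 13, 1, 5, 18, 15, 6, 2, 11, 17, 0, 10, 8, 7, 4, 9, 14, 16, 3]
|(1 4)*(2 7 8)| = |(1 4)(2 7 8)| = 6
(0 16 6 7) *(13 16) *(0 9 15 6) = (0 13 16)(6 7 9 15) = [13, 1, 2, 3, 4, 5, 7, 9, 8, 15, 10, 11, 12, 16, 14, 6, 0]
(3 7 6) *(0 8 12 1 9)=(0 8 12 1 9)(3 7 6)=[8, 9, 2, 7, 4, 5, 3, 6, 12, 0, 10, 11, 1]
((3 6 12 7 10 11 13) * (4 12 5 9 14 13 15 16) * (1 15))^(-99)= ((1 15 16 4 12 7 10 11)(3 6 5 9 14 13))^(-99)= (1 7 16 11 12 15 10 4)(3 9)(5 13)(6 14)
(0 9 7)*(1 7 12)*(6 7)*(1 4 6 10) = (0 9 12 4 6 7)(1 10) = [9, 10, 2, 3, 6, 5, 7, 0, 8, 12, 1, 11, 4]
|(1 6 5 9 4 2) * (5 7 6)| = |(1 5 9 4 2)(6 7)| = 10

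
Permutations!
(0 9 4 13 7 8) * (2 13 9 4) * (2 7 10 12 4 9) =[9, 1, 13, 3, 2, 5, 6, 8, 0, 7, 12, 11, 4, 10] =(0 9 7 8)(2 13 10 12 4)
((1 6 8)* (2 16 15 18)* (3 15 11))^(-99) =(2 3)(11 18)(15 16)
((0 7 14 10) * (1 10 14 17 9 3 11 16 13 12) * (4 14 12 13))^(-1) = (0 10 1 12 14 4 16 11 3 9 17 7)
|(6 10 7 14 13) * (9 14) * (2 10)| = |(2 10 7 9 14 13 6)| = 7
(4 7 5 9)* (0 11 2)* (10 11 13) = (0 13 10 11 2)(4 7 5 9) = [13, 1, 0, 3, 7, 9, 6, 5, 8, 4, 11, 2, 12, 10]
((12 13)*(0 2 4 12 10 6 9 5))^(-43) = (0 4 13 6 5 2 12 10 9)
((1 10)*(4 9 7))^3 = ((1 10)(4 9 7))^3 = (1 10)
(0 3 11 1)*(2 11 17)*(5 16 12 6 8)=(0 3 17 2 11 1)(5 16 12 6 8)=[3, 0, 11, 17, 4, 16, 8, 7, 5, 9, 10, 1, 6, 13, 14, 15, 12, 2]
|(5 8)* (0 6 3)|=6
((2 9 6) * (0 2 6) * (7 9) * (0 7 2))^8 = ((7 9))^8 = (9)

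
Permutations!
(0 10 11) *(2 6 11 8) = [10, 1, 6, 3, 4, 5, 11, 7, 2, 9, 8, 0] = (0 10 8 2 6 11)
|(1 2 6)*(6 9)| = 4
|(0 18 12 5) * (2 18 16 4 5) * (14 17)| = |(0 16 4 5)(2 18 12)(14 17)| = 12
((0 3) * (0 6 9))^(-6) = (0 6)(3 9)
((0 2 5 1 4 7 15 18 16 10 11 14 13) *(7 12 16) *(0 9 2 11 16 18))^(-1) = ((0 11 14 13 9 2 5 1 4 12 18 7 15)(10 16))^(-1) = (0 15 7 18 12 4 1 5 2 9 13 14 11)(10 16)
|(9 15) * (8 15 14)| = 4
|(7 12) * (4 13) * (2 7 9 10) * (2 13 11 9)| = 15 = |(2 7 12)(4 11 9 10 13)|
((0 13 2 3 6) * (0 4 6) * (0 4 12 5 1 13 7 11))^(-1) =(0 11 7)(1 5 12 6 4 3 2 13)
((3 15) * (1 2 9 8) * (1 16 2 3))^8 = (16)(1 15 3)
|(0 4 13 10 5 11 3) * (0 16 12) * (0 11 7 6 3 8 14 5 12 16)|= 12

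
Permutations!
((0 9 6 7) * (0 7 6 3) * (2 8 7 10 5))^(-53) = (0 9 3)(2 7 5 8 10)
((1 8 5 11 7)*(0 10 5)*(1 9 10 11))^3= ((0 11 7 9 10 5 1 8))^3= (0 9 1 11 10 8 7 5)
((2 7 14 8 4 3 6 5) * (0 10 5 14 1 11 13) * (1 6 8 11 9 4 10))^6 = (0 10 11 3 6 9 2)(1 5 13 8 14 4 7)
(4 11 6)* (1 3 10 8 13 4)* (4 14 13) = (1 3 10 8 4 11 6)(13 14) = [0, 3, 2, 10, 11, 5, 1, 7, 4, 9, 8, 6, 12, 14, 13]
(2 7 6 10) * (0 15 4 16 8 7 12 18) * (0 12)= (0 15 4 16 8 7 6 10 2)(12 18)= [15, 1, 0, 3, 16, 5, 10, 6, 7, 9, 2, 11, 18, 13, 14, 4, 8, 17, 12]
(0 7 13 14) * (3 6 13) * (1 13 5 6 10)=(0 7 3 10 1 13 14)(5 6)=[7, 13, 2, 10, 4, 6, 5, 3, 8, 9, 1, 11, 12, 14, 0]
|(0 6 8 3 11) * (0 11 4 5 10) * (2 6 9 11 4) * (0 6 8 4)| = |(0 9 11)(2 8 3)(4 5 10 6)| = 12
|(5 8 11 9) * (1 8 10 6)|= 7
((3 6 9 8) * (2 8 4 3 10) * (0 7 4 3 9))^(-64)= (0 4 3)(2 10 8)(6 7 9)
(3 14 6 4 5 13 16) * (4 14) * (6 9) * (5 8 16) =(3 4 8 16)(5 13)(6 14 9) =[0, 1, 2, 4, 8, 13, 14, 7, 16, 6, 10, 11, 12, 5, 9, 15, 3]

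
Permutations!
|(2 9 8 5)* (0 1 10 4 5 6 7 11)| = 11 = |(0 1 10 4 5 2 9 8 6 7 11)|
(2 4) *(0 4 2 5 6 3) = [4, 1, 2, 0, 5, 6, 3] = (0 4 5 6 3)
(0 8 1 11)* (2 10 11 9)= (0 8 1 9 2 10 11)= [8, 9, 10, 3, 4, 5, 6, 7, 1, 2, 11, 0]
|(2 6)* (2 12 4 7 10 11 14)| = 8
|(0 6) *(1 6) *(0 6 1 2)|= |(6)(0 2)|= 2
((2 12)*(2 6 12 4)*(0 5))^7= ((0 5)(2 4)(6 12))^7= (0 5)(2 4)(6 12)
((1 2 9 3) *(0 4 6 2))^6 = (0 1 3 9 2 6 4)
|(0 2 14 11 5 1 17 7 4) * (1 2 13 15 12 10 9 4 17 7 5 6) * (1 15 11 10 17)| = |(0 13 11 6 15 12 17 5 2 14 10 9 4)(1 7)| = 26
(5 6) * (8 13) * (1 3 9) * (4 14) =[0, 3, 2, 9, 14, 6, 5, 7, 13, 1, 10, 11, 12, 8, 4] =(1 3 9)(4 14)(5 6)(8 13)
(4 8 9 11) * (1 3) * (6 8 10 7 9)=[0, 3, 2, 1, 10, 5, 8, 9, 6, 11, 7, 4]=(1 3)(4 10 7 9 11)(6 8)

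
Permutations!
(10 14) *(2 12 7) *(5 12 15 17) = (2 15 17 5 12 7)(10 14) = [0, 1, 15, 3, 4, 12, 6, 2, 8, 9, 14, 11, 7, 13, 10, 17, 16, 5]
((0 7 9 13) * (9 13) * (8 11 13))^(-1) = (0 13 11 8 7)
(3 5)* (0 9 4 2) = (0 9 4 2)(3 5) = [9, 1, 0, 5, 2, 3, 6, 7, 8, 4]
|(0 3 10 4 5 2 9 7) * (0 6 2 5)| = |(0 3 10 4)(2 9 7 6)| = 4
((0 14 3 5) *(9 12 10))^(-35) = ((0 14 3 5)(9 12 10))^(-35) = (0 14 3 5)(9 12 10)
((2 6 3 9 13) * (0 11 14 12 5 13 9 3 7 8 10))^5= ((0 11 14 12 5 13 2 6 7 8 10))^5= (0 13 10 5 8 12 7 14 6 11 2)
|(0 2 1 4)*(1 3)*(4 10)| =6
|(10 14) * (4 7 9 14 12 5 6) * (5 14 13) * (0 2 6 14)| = |(0 2 6 4 7 9 13 5 14 10 12)| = 11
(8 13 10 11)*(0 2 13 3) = (0 2 13 10 11 8 3) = [2, 1, 13, 0, 4, 5, 6, 7, 3, 9, 11, 8, 12, 10]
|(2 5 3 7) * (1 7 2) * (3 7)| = 5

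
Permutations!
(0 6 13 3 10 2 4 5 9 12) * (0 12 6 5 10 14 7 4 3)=(0 5 9 6 13)(2 3 14 7 4 10)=[5, 1, 3, 14, 10, 9, 13, 4, 8, 6, 2, 11, 12, 0, 7]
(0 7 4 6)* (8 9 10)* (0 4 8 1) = (0 7 8 9 10 1)(4 6) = [7, 0, 2, 3, 6, 5, 4, 8, 9, 10, 1]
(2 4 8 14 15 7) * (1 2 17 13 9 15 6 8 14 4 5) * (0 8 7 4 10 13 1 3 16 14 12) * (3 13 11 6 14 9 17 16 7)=(0 8 10 11 6 3 7 16 9 15 4 12)(1 2 5 13 17)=[8, 2, 5, 7, 12, 13, 3, 16, 10, 15, 11, 6, 0, 17, 14, 4, 9, 1]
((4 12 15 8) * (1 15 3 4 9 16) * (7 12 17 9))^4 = (1 12 9 8 4)(3 16 7 17 15)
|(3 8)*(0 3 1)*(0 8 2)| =6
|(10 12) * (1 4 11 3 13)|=|(1 4 11 3 13)(10 12)|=10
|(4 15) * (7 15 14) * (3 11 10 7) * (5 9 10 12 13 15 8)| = 35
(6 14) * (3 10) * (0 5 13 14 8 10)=(0 5 13 14 6 8 10 3)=[5, 1, 2, 0, 4, 13, 8, 7, 10, 9, 3, 11, 12, 14, 6]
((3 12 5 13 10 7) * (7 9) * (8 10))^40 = (13)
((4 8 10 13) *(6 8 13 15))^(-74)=((4 13)(6 8 10 15))^(-74)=(6 10)(8 15)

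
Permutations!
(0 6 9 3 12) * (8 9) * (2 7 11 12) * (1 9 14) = (0 6 8 14 1 9 3 2 7 11 12) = [6, 9, 7, 2, 4, 5, 8, 11, 14, 3, 10, 12, 0, 13, 1]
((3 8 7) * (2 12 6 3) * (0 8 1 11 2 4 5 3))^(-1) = (0 6 12 2 11 1 3 5 4 7 8)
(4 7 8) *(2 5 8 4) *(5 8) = [0, 1, 8, 3, 7, 5, 6, 4, 2] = (2 8)(4 7)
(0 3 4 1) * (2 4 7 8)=(0 3 7 8 2 4 1)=[3, 0, 4, 7, 1, 5, 6, 8, 2]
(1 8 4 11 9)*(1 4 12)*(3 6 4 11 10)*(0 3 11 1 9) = (0 3 6 4 10 11)(1 8 12 9) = [3, 8, 2, 6, 10, 5, 4, 7, 12, 1, 11, 0, 9]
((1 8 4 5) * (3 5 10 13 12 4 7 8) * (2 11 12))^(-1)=(1 5 3)(2 13 10 4 12 11)(7 8)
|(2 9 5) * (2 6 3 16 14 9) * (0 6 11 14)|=4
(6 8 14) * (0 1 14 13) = (0 1 14 6 8 13) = [1, 14, 2, 3, 4, 5, 8, 7, 13, 9, 10, 11, 12, 0, 6]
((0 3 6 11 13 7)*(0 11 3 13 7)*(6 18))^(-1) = (0 13)(3 6 18)(7 11)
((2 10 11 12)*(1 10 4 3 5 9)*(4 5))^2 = (1 11 2 9 10 12 5)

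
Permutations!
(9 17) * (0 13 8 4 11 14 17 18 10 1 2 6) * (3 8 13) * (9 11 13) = (0 3 8 4 13 9 18 10 1 2 6)(11 14 17) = [3, 2, 6, 8, 13, 5, 0, 7, 4, 18, 1, 14, 12, 9, 17, 15, 16, 11, 10]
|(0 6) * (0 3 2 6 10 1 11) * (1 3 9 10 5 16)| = 5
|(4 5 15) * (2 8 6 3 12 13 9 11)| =|(2 8 6 3 12 13 9 11)(4 5 15)| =24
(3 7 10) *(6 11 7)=(3 6 11 7 10)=[0, 1, 2, 6, 4, 5, 11, 10, 8, 9, 3, 7]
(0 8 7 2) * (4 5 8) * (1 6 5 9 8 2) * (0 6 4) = (1 4 9 8 7)(2 6 5) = [0, 4, 6, 3, 9, 2, 5, 1, 7, 8]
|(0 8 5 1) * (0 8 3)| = |(0 3)(1 8 5)| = 6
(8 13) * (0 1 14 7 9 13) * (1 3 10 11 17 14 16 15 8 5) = (0 3 10 11 17 14 7 9 13 5 1 16 15 8) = [3, 16, 2, 10, 4, 1, 6, 9, 0, 13, 11, 17, 12, 5, 7, 8, 15, 14]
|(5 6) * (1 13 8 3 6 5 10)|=6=|(1 13 8 3 6 10)|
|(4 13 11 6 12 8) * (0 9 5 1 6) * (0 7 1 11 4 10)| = 10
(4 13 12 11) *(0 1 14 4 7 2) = [1, 14, 0, 3, 13, 5, 6, 2, 8, 9, 10, 7, 11, 12, 4] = (0 1 14 4 13 12 11 7 2)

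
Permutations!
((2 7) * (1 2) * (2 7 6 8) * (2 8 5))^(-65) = ((8)(1 7)(2 6 5))^(-65) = (8)(1 7)(2 6 5)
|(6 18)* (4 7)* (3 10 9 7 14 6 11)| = |(3 10 9 7 4 14 6 18 11)| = 9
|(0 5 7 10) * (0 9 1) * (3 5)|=|(0 3 5 7 10 9 1)|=7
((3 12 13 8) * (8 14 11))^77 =((3 12 13 14 11 8))^77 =(3 8 11 14 13 12)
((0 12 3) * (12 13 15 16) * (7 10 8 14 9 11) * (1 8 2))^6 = ((0 13 15 16 12 3)(1 8 14 9 11 7 10 2))^6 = (16)(1 10 11 14)(2 7 9 8)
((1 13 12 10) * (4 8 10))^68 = ((1 13 12 4 8 10))^68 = (1 12 8)(4 10 13)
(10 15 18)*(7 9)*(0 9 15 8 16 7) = (0 9)(7 15 18 10 8 16) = [9, 1, 2, 3, 4, 5, 6, 15, 16, 0, 8, 11, 12, 13, 14, 18, 7, 17, 10]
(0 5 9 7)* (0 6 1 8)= (0 5 9 7 6 1 8)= [5, 8, 2, 3, 4, 9, 1, 6, 0, 7]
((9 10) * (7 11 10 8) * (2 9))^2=(2 8 11)(7 10 9)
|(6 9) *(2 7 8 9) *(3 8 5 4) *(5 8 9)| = |(2 7 8 5 4 3 9 6)| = 8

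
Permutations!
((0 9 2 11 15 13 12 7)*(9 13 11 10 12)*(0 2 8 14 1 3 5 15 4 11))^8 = (0 15 5 3 1 14 8 9 13)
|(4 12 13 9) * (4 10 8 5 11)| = 8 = |(4 12 13 9 10 8 5 11)|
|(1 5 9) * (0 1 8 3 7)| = 7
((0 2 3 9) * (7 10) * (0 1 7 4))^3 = (0 9 10 2 1 4 3 7)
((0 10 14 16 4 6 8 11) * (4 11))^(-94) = ((0 10 14 16 11)(4 6 8))^(-94) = (0 10 14 16 11)(4 8 6)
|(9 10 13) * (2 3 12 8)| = |(2 3 12 8)(9 10 13)| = 12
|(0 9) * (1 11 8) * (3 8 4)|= 10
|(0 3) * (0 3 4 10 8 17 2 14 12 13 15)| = |(0 4 10 8 17 2 14 12 13 15)| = 10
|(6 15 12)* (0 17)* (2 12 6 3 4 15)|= 6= |(0 17)(2 12 3 4 15 6)|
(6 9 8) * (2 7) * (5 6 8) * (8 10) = (2 7)(5 6 9)(8 10) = [0, 1, 7, 3, 4, 6, 9, 2, 10, 5, 8]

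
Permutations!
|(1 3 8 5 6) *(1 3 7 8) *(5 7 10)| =|(1 10 5 6 3)(7 8)| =10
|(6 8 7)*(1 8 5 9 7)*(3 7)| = |(1 8)(3 7 6 5 9)| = 10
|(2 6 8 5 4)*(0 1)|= 10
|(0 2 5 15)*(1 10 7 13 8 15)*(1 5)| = 8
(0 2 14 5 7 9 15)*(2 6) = [6, 1, 14, 3, 4, 7, 2, 9, 8, 15, 10, 11, 12, 13, 5, 0] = (0 6 2 14 5 7 9 15)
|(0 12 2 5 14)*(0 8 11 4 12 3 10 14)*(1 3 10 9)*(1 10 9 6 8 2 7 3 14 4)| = 14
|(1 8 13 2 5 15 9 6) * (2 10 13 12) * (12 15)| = |(1 8 15 9 6)(2 5 12)(10 13)| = 30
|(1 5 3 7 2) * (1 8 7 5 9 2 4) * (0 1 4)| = 6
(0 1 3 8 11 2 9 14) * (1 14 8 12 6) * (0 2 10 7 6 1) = (0 14 2 9 8 11 10 7 6)(1 3 12) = [14, 3, 9, 12, 4, 5, 0, 6, 11, 8, 7, 10, 1, 13, 2]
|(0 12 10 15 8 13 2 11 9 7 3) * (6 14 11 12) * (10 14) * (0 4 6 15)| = 14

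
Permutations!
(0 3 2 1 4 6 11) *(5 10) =[3, 4, 1, 2, 6, 10, 11, 7, 8, 9, 5, 0] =(0 3 2 1 4 6 11)(5 10)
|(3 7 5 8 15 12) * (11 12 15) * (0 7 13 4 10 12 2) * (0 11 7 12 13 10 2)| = |(15)(0 12 3 10 13 4 2 11)(5 8 7)| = 24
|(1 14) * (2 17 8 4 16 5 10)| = |(1 14)(2 17 8 4 16 5 10)| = 14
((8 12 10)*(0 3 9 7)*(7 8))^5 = (0 10 8 3 7 12 9)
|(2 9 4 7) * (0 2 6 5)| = 7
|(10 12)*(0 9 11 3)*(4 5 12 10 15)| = 4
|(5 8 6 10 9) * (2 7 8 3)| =8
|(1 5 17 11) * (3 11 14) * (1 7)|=7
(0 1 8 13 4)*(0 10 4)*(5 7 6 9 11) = (0 1 8 13)(4 10)(5 7 6 9 11) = [1, 8, 2, 3, 10, 7, 9, 6, 13, 11, 4, 5, 12, 0]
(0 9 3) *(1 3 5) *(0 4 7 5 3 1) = (0 9 3 4 7 5) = [9, 1, 2, 4, 7, 0, 6, 5, 8, 3]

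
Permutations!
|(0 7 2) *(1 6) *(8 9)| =|(0 7 2)(1 6)(8 9)| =6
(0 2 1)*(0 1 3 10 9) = (0 2 3 10 9) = [2, 1, 3, 10, 4, 5, 6, 7, 8, 0, 9]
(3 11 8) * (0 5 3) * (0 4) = (0 5 3 11 8 4) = [5, 1, 2, 11, 0, 3, 6, 7, 4, 9, 10, 8]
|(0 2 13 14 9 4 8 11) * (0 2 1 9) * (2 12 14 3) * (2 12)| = |(0 1 9 4 8 11 2 13 3 12 14)| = 11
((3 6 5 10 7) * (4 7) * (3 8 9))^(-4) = (3 4)(5 8)(6 7)(9 10)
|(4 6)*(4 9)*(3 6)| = 4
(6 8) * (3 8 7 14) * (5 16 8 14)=[0, 1, 2, 14, 4, 16, 7, 5, 6, 9, 10, 11, 12, 13, 3, 15, 8]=(3 14)(5 16 8 6 7)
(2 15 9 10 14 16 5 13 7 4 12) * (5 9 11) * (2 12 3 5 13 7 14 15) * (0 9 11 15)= (0 9 10)(3 5 7 4)(11 13 14 16)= [9, 1, 2, 5, 3, 7, 6, 4, 8, 10, 0, 13, 12, 14, 16, 15, 11]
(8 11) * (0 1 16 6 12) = (0 1 16 6 12)(8 11) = [1, 16, 2, 3, 4, 5, 12, 7, 11, 9, 10, 8, 0, 13, 14, 15, 6]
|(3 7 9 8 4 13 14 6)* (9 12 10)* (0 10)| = 11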